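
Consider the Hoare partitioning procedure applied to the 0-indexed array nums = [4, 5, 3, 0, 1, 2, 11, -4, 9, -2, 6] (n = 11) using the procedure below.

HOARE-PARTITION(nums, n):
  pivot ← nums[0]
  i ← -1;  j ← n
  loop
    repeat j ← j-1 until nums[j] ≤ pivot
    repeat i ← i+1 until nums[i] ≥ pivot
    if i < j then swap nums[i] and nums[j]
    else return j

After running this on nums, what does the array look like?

pivot=4
j stops at 9 (-2), i stops at 0 (4); swap ⇒ [-2, 5, 3, 0, 1, 2, 11, -4, 9, 4, 6]
j stops at 7 (-4), i stops at 1 (5); swap ⇒ [-2, -4, 3, 0, 1, 2, 11, 5, 9, 4, 6]
j stops at 5, i stops at 6; i≥j ⇒ return 5. nums=[-2, -4, 3, 0, 1, 2, 11, 5, 9, 4, 6]

[-2, -4, 3, 0, 1, 2, 11, 5, 9, 4, 6]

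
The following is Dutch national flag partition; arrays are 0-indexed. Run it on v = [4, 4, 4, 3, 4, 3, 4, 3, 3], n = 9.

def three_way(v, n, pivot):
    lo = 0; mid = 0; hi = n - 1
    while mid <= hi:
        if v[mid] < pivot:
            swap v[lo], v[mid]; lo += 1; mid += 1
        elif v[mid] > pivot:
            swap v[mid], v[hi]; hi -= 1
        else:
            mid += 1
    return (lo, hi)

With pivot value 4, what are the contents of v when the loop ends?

lo=0 mid=0 hi=8
4=4: mid=1
4=4: mid=2
4=4: mid=3
3<4: swap(0,3), lo=1 mid=4 ⇒ [3, 4, 4, 4, 4, 3, 4, 3, 3]
4=4: mid=5
3<4: swap(1,5), lo=2 mid=6 ⇒ [3, 3, 4, 4, 4, 4, 4, 3, 3]
4=4: mid=7
3<4: swap(2,7), lo=3 mid=8 ⇒ [3, 3, 3, 4, 4, 4, 4, 4, 3]
3<4: swap(3,8), lo=4 mid=9 ⇒ [3, 3, 3, 3, 4, 4, 4, 4, 4]
done. lo=4 hi=8; v=[3, 3, 3, 3, 4, 4, 4, 4, 4]

[3, 3, 3, 3, 4, 4, 4, 4, 4]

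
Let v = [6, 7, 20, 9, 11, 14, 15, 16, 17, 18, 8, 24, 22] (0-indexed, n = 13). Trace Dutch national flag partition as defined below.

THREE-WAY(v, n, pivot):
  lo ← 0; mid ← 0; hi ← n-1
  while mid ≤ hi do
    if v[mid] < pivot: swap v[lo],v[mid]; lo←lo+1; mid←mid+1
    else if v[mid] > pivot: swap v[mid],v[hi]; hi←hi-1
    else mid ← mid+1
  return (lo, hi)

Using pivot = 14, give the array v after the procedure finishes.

lo=0 mid=0 hi=12
6<14: swap(0,0), lo=1 mid=1 ⇒ [6, 7, 20, 9, 11, 14, 15, 16, 17, 18, 8, 24, 22]
7<14: swap(1,1), lo=2 mid=2 ⇒ [6, 7, 20, 9, 11, 14, 15, 16, 17, 18, 8, 24, 22]
20>14: swap(2,12), hi=11 ⇒ [6, 7, 22, 9, 11, 14, 15, 16, 17, 18, 8, 24, 20]
22>14: swap(2,11), hi=10 ⇒ [6, 7, 24, 9, 11, 14, 15, 16, 17, 18, 8, 22, 20]
24>14: swap(2,10), hi=9 ⇒ [6, 7, 8, 9, 11, 14, 15, 16, 17, 18, 24, 22, 20]
8<14: swap(2,2), lo=3 mid=3 ⇒ [6, 7, 8, 9, 11, 14, 15, 16, 17, 18, 24, 22, 20]
9<14: swap(3,3), lo=4 mid=4 ⇒ [6, 7, 8, 9, 11, 14, 15, 16, 17, 18, 24, 22, 20]
11<14: swap(4,4), lo=5 mid=5 ⇒ [6, 7, 8, 9, 11, 14, 15, 16, 17, 18, 24, 22, 20]
14=14: mid=6
15>14: swap(6,9), hi=8 ⇒ [6, 7, 8, 9, 11, 14, 18, 16, 17, 15, 24, 22, 20]
18>14: swap(6,8), hi=7 ⇒ [6, 7, 8, 9, 11, 14, 17, 16, 18, 15, 24, 22, 20]
17>14: swap(6,7), hi=6 ⇒ [6, 7, 8, 9, 11, 14, 16, 17, 18, 15, 24, 22, 20]
16>14: swap(6,6), hi=5 ⇒ [6, 7, 8, 9, 11, 14, 16, 17, 18, 15, 24, 22, 20]
done. lo=5 hi=5; v=[6, 7, 8, 9, 11, 14, 16, 17, 18, 15, 24, 22, 20]

[6, 7, 8, 9, 11, 14, 16, 17, 18, 15, 24, 22, 20]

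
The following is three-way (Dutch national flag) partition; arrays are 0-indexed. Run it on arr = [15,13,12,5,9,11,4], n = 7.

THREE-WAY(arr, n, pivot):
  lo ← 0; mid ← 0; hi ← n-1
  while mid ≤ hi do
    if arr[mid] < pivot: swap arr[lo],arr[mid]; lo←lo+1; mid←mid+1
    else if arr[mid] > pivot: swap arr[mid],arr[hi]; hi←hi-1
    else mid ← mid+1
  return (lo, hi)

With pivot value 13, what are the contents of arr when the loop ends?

[4,12,5,9,11,13,15]

pivot = 13; lo=0, mid=0, hi=6
arr[mid]=15>13: swap arr[0],arr[6]; hi=5 → [4,13,12,5,9,11,15]
arr[mid]=4<13: swap arr[0],arr[0]; lo=1,mid=1 → [4,13,12,5,9,11,15]
arr[mid]=13=13: mid=2
arr[mid]=12<13: swap arr[1],arr[2]; lo=2,mid=3 → [4,12,13,5,9,11,15]
arr[mid]=5<13: swap arr[2],arr[3]; lo=3,mid=4 → [4,12,5,13,9,11,15]
arr[mid]=9<13: swap arr[3],arr[4]; lo=4,mid=5 → [4,12,5,9,13,11,15]
arr[mid]=11<13: swap arr[4],arr[5]; lo=5,mid=6 → [4,12,5,9,11,13,15]
end: lo=5, hi=5; arr = [4,12,5,9,11,13,15]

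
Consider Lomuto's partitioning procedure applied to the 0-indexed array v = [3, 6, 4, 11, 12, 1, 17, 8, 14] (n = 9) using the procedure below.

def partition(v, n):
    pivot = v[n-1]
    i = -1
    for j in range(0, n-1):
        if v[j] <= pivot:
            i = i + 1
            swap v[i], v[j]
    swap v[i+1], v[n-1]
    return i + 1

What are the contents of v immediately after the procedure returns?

[3, 6, 4, 11, 12, 1, 8, 14, 17]

pivot = v[8] = 14; i = -1
j=0: v[0]=3 ≤ 14 → i=0, swap v[0],v[0] (no change) → [3, 6, 4, 11, 12, 1, 17, 8, 14]
j=1: v[1]=6 ≤ 14 → i=1, swap v[1],v[1] (no change) → [3, 6, 4, 11, 12, 1, 17, 8, 14]
j=2: v[2]=4 ≤ 14 → i=2, swap v[2],v[2] (no change) → [3, 6, 4, 11, 12, 1, 17, 8, 14]
j=3: v[3]=11 ≤ 14 → i=3, swap v[3],v[3] (no change) → [3, 6, 4, 11, 12, 1, 17, 8, 14]
j=4: v[4]=12 ≤ 14 → i=4, swap v[4],v[4] (no change) → [3, 6, 4, 11, 12, 1, 17, 8, 14]
j=5: v[5]=1 ≤ 14 → i=5, swap v[5],v[5] (no change) → [3, 6, 4, 11, 12, 1, 17, 8, 14]
j=6: v[6]=17 > 14 → no swap
j=7: v[7]=8 ≤ 14 → i=6, swap v[6],v[7] → [3, 6, 4, 11, 12, 1, 8, 17, 14]
final swap v[7],v[8] → [3, 6, 4, 11, 12, 1, 8, 14, 17]; return 7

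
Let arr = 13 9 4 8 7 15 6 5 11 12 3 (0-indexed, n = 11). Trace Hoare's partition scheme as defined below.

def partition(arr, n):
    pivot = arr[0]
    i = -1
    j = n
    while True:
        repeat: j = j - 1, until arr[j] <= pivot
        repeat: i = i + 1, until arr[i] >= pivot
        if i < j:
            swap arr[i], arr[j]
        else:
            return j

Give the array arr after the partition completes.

pivot = arr[0] = 13; i = -1, j = 11
j→10 (arr[10]=3≤13), i→0 (arr[0]=13≥13); i<j, swap → 3 9 4 8 7 15 6 5 11 12 13
j→9 (arr[9]=12≤13), i→5 (arr[5]=15≥13); i<j, swap → 3 9 4 8 7 12 6 5 11 15 13
j→8, i→9; i≥j, return j=8. arr = 3 9 4 8 7 12 6 5 11 15 13

3 9 4 8 7 12 6 5 11 15 13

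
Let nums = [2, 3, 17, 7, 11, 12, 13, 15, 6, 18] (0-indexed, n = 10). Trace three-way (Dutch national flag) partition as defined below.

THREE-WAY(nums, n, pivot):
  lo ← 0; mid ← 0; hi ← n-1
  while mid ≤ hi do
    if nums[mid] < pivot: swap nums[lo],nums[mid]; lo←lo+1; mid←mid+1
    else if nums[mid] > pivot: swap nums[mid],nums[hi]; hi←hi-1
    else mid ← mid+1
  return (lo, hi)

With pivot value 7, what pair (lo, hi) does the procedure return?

(3, 3)

lo=0 mid=0 hi=9
2<7: swap(0,0), lo=1 mid=1 ⇒ [2, 3, 17, 7, 11, 12, 13, 15, 6, 18]
3<7: swap(1,1), lo=2 mid=2 ⇒ [2, 3, 17, 7, 11, 12, 13, 15, 6, 18]
17>7: swap(2,9), hi=8 ⇒ [2, 3, 18, 7, 11, 12, 13, 15, 6, 17]
18>7: swap(2,8), hi=7 ⇒ [2, 3, 6, 7, 11, 12, 13, 15, 18, 17]
6<7: swap(2,2), lo=3 mid=3 ⇒ [2, 3, 6, 7, 11, 12, 13, 15, 18, 17]
7=7: mid=4
11>7: swap(4,7), hi=6 ⇒ [2, 3, 6, 7, 15, 12, 13, 11, 18, 17]
15>7: swap(4,6), hi=5 ⇒ [2, 3, 6, 7, 13, 12, 15, 11, 18, 17]
13>7: swap(4,5), hi=4 ⇒ [2, 3, 6, 7, 12, 13, 15, 11, 18, 17]
12>7: swap(4,4), hi=3 ⇒ [2, 3, 6, 7, 12, 13, 15, 11, 18, 17]
done. lo=3 hi=3; nums=[2, 3, 6, 7, 12, 13, 15, 11, 18, 17]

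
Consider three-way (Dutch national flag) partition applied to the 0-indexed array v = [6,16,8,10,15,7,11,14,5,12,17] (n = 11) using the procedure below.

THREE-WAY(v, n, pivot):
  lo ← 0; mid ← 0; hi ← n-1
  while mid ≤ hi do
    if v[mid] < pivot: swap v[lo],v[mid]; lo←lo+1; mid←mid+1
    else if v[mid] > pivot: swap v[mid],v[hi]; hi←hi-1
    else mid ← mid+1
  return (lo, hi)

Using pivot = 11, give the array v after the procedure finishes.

[6,5,8,10,7,11,14,15,12,17,16]

pivot = 11; lo=0, mid=0, hi=10
v[mid]=6<11: swap v[0],v[0]; lo=1,mid=1 → [6,16,8,10,15,7,11,14,5,12,17]
v[mid]=16>11: swap v[1],v[10]; hi=9 → [6,17,8,10,15,7,11,14,5,12,16]
v[mid]=17>11: swap v[1],v[9]; hi=8 → [6,12,8,10,15,7,11,14,5,17,16]
v[mid]=12>11: swap v[1],v[8]; hi=7 → [6,5,8,10,15,7,11,14,12,17,16]
v[mid]=5<11: swap v[1],v[1]; lo=2,mid=2 → [6,5,8,10,15,7,11,14,12,17,16]
v[mid]=8<11: swap v[2],v[2]; lo=3,mid=3 → [6,5,8,10,15,7,11,14,12,17,16]
v[mid]=10<11: swap v[3],v[3]; lo=4,mid=4 → [6,5,8,10,15,7,11,14,12,17,16]
v[mid]=15>11: swap v[4],v[7]; hi=6 → [6,5,8,10,14,7,11,15,12,17,16]
v[mid]=14>11: swap v[4],v[6]; hi=5 → [6,5,8,10,11,7,14,15,12,17,16]
v[mid]=11=11: mid=5
v[mid]=7<11: swap v[4],v[5]; lo=5,mid=6 → [6,5,8,10,7,11,14,15,12,17,16]
end: lo=5, hi=5; v = [6,5,8,10,7,11,14,15,12,17,16]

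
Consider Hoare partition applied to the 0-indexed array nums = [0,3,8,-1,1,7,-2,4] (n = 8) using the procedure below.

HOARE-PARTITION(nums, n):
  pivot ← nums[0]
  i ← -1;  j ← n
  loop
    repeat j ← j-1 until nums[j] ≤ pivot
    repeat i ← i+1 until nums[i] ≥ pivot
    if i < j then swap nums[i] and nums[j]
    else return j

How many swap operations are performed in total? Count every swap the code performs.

2

pivot = nums[0] = 0; i = -1, j = 8
j→6 (nums[6]=-2≤0), i→0 (nums[0]=0≥0); i<j, swap → [-2,3,8,-1,1,7,0,4]
j→3 (nums[3]=-1≤0), i→1 (nums[1]=3≥0); i<j, swap → [-2,-1,8,3,1,7,0,4]
j→1, i→2; i≥j, return j=1. nums = [-2,-1,8,3,1,7,0,4]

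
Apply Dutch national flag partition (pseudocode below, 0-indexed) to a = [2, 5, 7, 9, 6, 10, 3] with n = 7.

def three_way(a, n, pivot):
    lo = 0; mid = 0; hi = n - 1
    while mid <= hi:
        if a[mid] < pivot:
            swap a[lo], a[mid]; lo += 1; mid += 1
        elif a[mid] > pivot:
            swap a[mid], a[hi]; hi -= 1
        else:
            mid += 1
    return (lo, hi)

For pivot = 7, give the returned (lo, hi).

(4, 4)

pivot = 7; lo=0, mid=0, hi=6
a[mid]=2<7: swap a[0],a[0]; lo=1,mid=1 → [2, 5, 7, 9, 6, 10, 3]
a[mid]=5<7: swap a[1],a[1]; lo=2,mid=2 → [2, 5, 7, 9, 6, 10, 3]
a[mid]=7=7: mid=3
a[mid]=9>7: swap a[3],a[6]; hi=5 → [2, 5, 7, 3, 6, 10, 9]
a[mid]=3<7: swap a[2],a[3]; lo=3,mid=4 → [2, 5, 3, 7, 6, 10, 9]
a[mid]=6<7: swap a[3],a[4]; lo=4,mid=5 → [2, 5, 3, 6, 7, 10, 9]
a[mid]=10>7: swap a[5],a[5]; hi=4 → [2, 5, 3, 6, 7, 10, 9]
end: lo=4, hi=4; a = [2, 5, 3, 6, 7, 10, 9]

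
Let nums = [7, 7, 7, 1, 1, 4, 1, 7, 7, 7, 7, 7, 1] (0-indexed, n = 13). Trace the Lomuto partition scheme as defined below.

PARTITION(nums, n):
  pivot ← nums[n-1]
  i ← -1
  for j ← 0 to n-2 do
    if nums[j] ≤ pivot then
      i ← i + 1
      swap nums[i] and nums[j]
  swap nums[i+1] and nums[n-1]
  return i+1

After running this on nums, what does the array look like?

pivot = nums[12] = 1; i = -1
j=0: nums[0]=7 > 1 → no swap
j=1: nums[1]=7 > 1 → no swap
j=2: nums[2]=7 > 1 → no swap
j=3: nums[3]=1 ≤ 1 → i=0, swap nums[0],nums[3] → [1, 7, 7, 7, 1, 4, 1, 7, 7, 7, 7, 7, 1]
j=4: nums[4]=1 ≤ 1 → i=1, swap nums[1],nums[4] → [1, 1, 7, 7, 7, 4, 1, 7, 7, 7, 7, 7, 1]
j=5: nums[5]=4 > 1 → no swap
j=6: nums[6]=1 ≤ 1 → i=2, swap nums[2],nums[6] → [1, 1, 1, 7, 7, 4, 7, 7, 7, 7, 7, 7, 1]
j=7: nums[7]=7 > 1 → no swap
j=8: nums[8]=7 > 1 → no swap
j=9: nums[9]=7 > 1 → no swap
j=10: nums[10]=7 > 1 → no swap
j=11: nums[11]=7 > 1 → no swap
final swap nums[3],nums[12] → [1, 1, 1, 1, 7, 4, 7, 7, 7, 7, 7, 7, 7]; return 3

[1, 1, 1, 1, 7, 4, 7, 7, 7, 7, 7, 7, 7]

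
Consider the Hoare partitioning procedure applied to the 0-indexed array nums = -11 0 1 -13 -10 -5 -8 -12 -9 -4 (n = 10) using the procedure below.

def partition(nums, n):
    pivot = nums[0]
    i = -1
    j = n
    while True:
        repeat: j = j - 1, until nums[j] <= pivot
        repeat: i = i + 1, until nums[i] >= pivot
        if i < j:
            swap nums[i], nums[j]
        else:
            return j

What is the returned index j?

pivot=-11
j stops at 7 (-12), i stops at 0 (-11); swap ⇒ -12 0 1 -13 -10 -5 -8 -11 -9 -4
j stops at 3 (-13), i stops at 1 (0); swap ⇒ -12 -13 1 0 -10 -5 -8 -11 -9 -4
j stops at 1, i stops at 2; i≥j ⇒ return 1. nums=-12 -13 1 0 -10 -5 -8 -11 -9 -4

1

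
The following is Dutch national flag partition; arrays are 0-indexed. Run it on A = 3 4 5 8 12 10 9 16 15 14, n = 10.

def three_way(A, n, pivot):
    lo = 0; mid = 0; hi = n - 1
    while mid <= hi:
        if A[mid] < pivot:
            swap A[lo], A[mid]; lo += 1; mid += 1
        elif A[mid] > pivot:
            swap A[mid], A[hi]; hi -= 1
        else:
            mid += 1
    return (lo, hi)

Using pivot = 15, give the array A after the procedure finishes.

3 4 5 8 12 10 9 14 15 16

lo=0 mid=0 hi=9
3<15: swap(0,0), lo=1 mid=1 ⇒ 3 4 5 8 12 10 9 16 15 14
4<15: swap(1,1), lo=2 mid=2 ⇒ 3 4 5 8 12 10 9 16 15 14
5<15: swap(2,2), lo=3 mid=3 ⇒ 3 4 5 8 12 10 9 16 15 14
8<15: swap(3,3), lo=4 mid=4 ⇒ 3 4 5 8 12 10 9 16 15 14
12<15: swap(4,4), lo=5 mid=5 ⇒ 3 4 5 8 12 10 9 16 15 14
10<15: swap(5,5), lo=6 mid=6 ⇒ 3 4 5 8 12 10 9 16 15 14
9<15: swap(6,6), lo=7 mid=7 ⇒ 3 4 5 8 12 10 9 16 15 14
16>15: swap(7,9), hi=8 ⇒ 3 4 5 8 12 10 9 14 15 16
14<15: swap(7,7), lo=8 mid=8 ⇒ 3 4 5 8 12 10 9 14 15 16
15=15: mid=9
done. lo=8 hi=8; A=3 4 5 8 12 10 9 14 15 16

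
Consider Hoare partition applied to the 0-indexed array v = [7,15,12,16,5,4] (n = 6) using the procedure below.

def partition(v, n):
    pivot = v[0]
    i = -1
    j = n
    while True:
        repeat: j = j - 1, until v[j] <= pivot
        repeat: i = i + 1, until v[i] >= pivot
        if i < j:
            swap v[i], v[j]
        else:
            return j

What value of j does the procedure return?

1

pivot = v[0] = 7; i = -1, j = 6
j→5 (v[5]=4≤7), i→0 (v[0]=7≥7); i<j, swap → [4,15,12,16,5,7]
j→4 (v[4]=5≤7), i→1 (v[1]=15≥7); i<j, swap → [4,5,12,16,15,7]
j→1, i→2; i≥j, return j=1. v = [4,5,12,16,15,7]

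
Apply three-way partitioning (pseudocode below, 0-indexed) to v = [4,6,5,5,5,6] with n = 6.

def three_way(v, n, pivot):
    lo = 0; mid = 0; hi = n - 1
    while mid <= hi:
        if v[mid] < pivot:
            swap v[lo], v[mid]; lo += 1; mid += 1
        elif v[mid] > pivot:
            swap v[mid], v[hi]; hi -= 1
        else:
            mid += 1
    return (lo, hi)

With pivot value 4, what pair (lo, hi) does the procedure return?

(0, 0)

lo=0 mid=0 hi=5
4=4: mid=1
6>4: swap(1,5), hi=4 ⇒ [4,6,5,5,5,6]
6>4: swap(1,4), hi=3 ⇒ [4,5,5,5,6,6]
5>4: swap(1,3), hi=2 ⇒ [4,5,5,5,6,6]
5>4: swap(1,2), hi=1 ⇒ [4,5,5,5,6,6]
5>4: swap(1,1), hi=0 ⇒ [4,5,5,5,6,6]
done. lo=0 hi=0; v=[4,5,5,5,6,6]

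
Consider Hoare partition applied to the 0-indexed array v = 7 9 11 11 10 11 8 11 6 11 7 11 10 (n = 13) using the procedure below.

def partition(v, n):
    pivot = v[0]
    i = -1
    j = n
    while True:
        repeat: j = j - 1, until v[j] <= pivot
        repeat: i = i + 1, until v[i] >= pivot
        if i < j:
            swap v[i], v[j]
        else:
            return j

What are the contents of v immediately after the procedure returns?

pivot=7
j stops at 10 (7), i stops at 0 (7); swap ⇒ 7 9 11 11 10 11 8 11 6 11 7 11 10
j stops at 8 (6), i stops at 1 (9); swap ⇒ 7 6 11 11 10 11 8 11 9 11 7 11 10
j stops at 1, i stops at 2; i≥j ⇒ return 1. v=7 6 11 11 10 11 8 11 9 11 7 11 10

7 6 11 11 10 11 8 11 9 11 7 11 10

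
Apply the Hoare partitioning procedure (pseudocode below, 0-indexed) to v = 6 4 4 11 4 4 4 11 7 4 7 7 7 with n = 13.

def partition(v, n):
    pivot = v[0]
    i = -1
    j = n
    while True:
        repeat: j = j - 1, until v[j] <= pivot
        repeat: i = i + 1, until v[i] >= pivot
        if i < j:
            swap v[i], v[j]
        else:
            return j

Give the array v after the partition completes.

pivot = v[0] = 6; i = -1, j = 13
j→9 (v[9]=4≤6), i→0 (v[0]=6≥6); i<j, swap → 4 4 4 11 4 4 4 11 7 6 7 7 7
j→6 (v[6]=4≤6), i→3 (v[3]=11≥6); i<j, swap → 4 4 4 4 4 4 11 11 7 6 7 7 7
j→5, i→6; i≥j, return j=5. v = 4 4 4 4 4 4 11 11 7 6 7 7 7

4 4 4 4 4 4 11 11 7 6 7 7 7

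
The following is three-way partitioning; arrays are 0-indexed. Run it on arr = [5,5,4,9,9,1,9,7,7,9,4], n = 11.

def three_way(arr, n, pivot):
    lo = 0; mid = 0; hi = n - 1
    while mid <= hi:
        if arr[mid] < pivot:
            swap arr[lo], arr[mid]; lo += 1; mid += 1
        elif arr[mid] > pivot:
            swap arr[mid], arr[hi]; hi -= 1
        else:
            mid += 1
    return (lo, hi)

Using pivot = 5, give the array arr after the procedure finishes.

[4,4,1,5,5,9,7,7,9,9,9]

pivot = 5; lo=0, mid=0, hi=10
arr[mid]=5=5: mid=1
arr[mid]=5=5: mid=2
arr[mid]=4<5: swap arr[0],arr[2]; lo=1,mid=3 → [4,5,5,9,9,1,9,7,7,9,4]
arr[mid]=9>5: swap arr[3],arr[10]; hi=9 → [4,5,5,4,9,1,9,7,7,9,9]
arr[mid]=4<5: swap arr[1],arr[3]; lo=2,mid=4 → [4,4,5,5,9,1,9,7,7,9,9]
arr[mid]=9>5: swap arr[4],arr[9]; hi=8 → [4,4,5,5,9,1,9,7,7,9,9]
arr[mid]=9>5: swap arr[4],arr[8]; hi=7 → [4,4,5,5,7,1,9,7,9,9,9]
arr[mid]=7>5: swap arr[4],arr[7]; hi=6 → [4,4,5,5,7,1,9,7,9,9,9]
arr[mid]=7>5: swap arr[4],arr[6]; hi=5 → [4,4,5,5,9,1,7,7,9,9,9]
arr[mid]=9>5: swap arr[4],arr[5]; hi=4 → [4,4,5,5,1,9,7,7,9,9,9]
arr[mid]=1<5: swap arr[2],arr[4]; lo=3,mid=5 → [4,4,1,5,5,9,7,7,9,9,9]
end: lo=3, hi=4; arr = [4,4,1,5,5,9,7,7,9,9,9]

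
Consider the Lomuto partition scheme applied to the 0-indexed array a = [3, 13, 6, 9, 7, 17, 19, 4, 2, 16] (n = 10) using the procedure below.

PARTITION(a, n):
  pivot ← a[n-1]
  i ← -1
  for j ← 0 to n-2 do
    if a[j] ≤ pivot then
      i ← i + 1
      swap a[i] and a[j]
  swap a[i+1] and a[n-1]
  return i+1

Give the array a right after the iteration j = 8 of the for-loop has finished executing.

pivot = a[9] = 16; i = -1
j=0: a[0]=3 ≤ 16 → i=0, swap a[0],a[0] (no change) → [3, 13, 6, 9, 7, 17, 19, 4, 2, 16]
j=1: a[1]=13 ≤ 16 → i=1, swap a[1],a[1] (no change) → [3, 13, 6, 9, 7, 17, 19, 4, 2, 16]
j=2: a[2]=6 ≤ 16 → i=2, swap a[2],a[2] (no change) → [3, 13, 6, 9, 7, 17, 19, 4, 2, 16]
j=3: a[3]=9 ≤ 16 → i=3, swap a[3],a[3] (no change) → [3, 13, 6, 9, 7, 17, 19, 4, 2, 16]
j=4: a[4]=7 ≤ 16 → i=4, swap a[4],a[4] (no change) → [3, 13, 6, 9, 7, 17, 19, 4, 2, 16]
j=5: a[5]=17 > 16 → no swap
j=6: a[6]=19 > 16 → no swap
j=7: a[7]=4 ≤ 16 → i=5, swap a[5],a[7] → [3, 13, 6, 9, 7, 4, 19, 17, 2, 16]
j=8: a[8]=2 ≤ 16 → i=6, swap a[6],a[8] → [3, 13, 6, 9, 7, 4, 2, 17, 19, 16]
(after j=8) a = [3, 13, 6, 9, 7, 4, 2, 17, 19, 16]

[3, 13, 6, 9, 7, 4, 2, 17, 19, 16]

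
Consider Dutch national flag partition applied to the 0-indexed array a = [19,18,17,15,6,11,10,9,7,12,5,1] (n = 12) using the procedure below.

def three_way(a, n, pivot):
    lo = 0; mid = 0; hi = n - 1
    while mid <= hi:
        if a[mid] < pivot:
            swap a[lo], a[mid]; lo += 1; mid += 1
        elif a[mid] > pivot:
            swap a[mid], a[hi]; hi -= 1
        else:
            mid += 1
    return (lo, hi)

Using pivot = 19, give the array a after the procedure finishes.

lo=0 mid=0 hi=11
19=19: mid=1
18<19: swap(0,1), lo=1 mid=2 ⇒ [18,19,17,15,6,11,10,9,7,12,5,1]
17<19: swap(1,2), lo=2 mid=3 ⇒ [18,17,19,15,6,11,10,9,7,12,5,1]
15<19: swap(2,3), lo=3 mid=4 ⇒ [18,17,15,19,6,11,10,9,7,12,5,1]
6<19: swap(3,4), lo=4 mid=5 ⇒ [18,17,15,6,19,11,10,9,7,12,5,1]
11<19: swap(4,5), lo=5 mid=6 ⇒ [18,17,15,6,11,19,10,9,7,12,5,1]
10<19: swap(5,6), lo=6 mid=7 ⇒ [18,17,15,6,11,10,19,9,7,12,5,1]
9<19: swap(6,7), lo=7 mid=8 ⇒ [18,17,15,6,11,10,9,19,7,12,5,1]
7<19: swap(7,8), lo=8 mid=9 ⇒ [18,17,15,6,11,10,9,7,19,12,5,1]
12<19: swap(8,9), lo=9 mid=10 ⇒ [18,17,15,6,11,10,9,7,12,19,5,1]
5<19: swap(9,10), lo=10 mid=11 ⇒ [18,17,15,6,11,10,9,7,12,5,19,1]
1<19: swap(10,11), lo=11 mid=12 ⇒ [18,17,15,6,11,10,9,7,12,5,1,19]
done. lo=11 hi=11; a=[18,17,15,6,11,10,9,7,12,5,1,19]

[18,17,15,6,11,10,9,7,12,5,1,19]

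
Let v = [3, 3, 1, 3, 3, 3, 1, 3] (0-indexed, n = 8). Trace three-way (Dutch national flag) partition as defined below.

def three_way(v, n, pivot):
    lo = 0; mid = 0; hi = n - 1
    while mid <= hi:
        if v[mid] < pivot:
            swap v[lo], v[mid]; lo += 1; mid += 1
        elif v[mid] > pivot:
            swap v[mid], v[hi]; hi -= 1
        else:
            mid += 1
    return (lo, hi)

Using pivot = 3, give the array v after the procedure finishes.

pivot = 3; lo=0, mid=0, hi=7
v[mid]=3=3: mid=1
v[mid]=3=3: mid=2
v[mid]=1<3: swap v[0],v[2]; lo=1,mid=3 → [1, 3, 3, 3, 3, 3, 1, 3]
v[mid]=3=3: mid=4
v[mid]=3=3: mid=5
v[mid]=3=3: mid=6
v[mid]=1<3: swap v[1],v[6]; lo=2,mid=7 → [1, 1, 3, 3, 3, 3, 3, 3]
v[mid]=3=3: mid=8
end: lo=2, hi=7; v = [1, 1, 3, 3, 3, 3, 3, 3]

[1, 1, 3, 3, 3, 3, 3, 3]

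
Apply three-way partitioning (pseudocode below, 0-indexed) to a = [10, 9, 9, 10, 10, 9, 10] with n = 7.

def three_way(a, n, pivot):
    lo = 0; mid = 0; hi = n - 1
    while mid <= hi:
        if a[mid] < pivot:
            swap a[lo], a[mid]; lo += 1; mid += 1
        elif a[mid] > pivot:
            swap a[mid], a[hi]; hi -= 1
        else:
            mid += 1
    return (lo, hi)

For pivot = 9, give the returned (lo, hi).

lo=0 mid=0 hi=6
10>9: swap(0,6), hi=5 ⇒ [10, 9, 9, 10, 10, 9, 10]
10>9: swap(0,5), hi=4 ⇒ [9, 9, 9, 10, 10, 10, 10]
9=9: mid=1
9=9: mid=2
9=9: mid=3
10>9: swap(3,4), hi=3 ⇒ [9, 9, 9, 10, 10, 10, 10]
10>9: swap(3,3), hi=2 ⇒ [9, 9, 9, 10, 10, 10, 10]
done. lo=0 hi=2; a=[9, 9, 9, 10, 10, 10, 10]

(0, 2)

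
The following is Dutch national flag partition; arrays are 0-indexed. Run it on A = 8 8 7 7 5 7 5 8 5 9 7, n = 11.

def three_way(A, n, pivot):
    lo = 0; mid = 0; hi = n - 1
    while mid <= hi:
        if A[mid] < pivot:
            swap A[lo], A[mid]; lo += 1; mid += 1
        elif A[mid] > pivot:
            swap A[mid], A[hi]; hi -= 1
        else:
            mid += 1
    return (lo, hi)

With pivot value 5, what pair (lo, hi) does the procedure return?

(0, 2)

pivot = 5; lo=0, mid=0, hi=10
A[mid]=8>5: swap A[0],A[10]; hi=9 → 7 8 7 7 5 7 5 8 5 9 8
A[mid]=7>5: swap A[0],A[9]; hi=8 → 9 8 7 7 5 7 5 8 5 7 8
A[mid]=9>5: swap A[0],A[8]; hi=7 → 5 8 7 7 5 7 5 8 9 7 8
A[mid]=5=5: mid=1
A[mid]=8>5: swap A[1],A[7]; hi=6 → 5 8 7 7 5 7 5 8 9 7 8
A[mid]=8>5: swap A[1],A[6]; hi=5 → 5 5 7 7 5 7 8 8 9 7 8
A[mid]=5=5: mid=2
A[mid]=7>5: swap A[2],A[5]; hi=4 → 5 5 7 7 5 7 8 8 9 7 8
A[mid]=7>5: swap A[2],A[4]; hi=3 → 5 5 5 7 7 7 8 8 9 7 8
A[mid]=5=5: mid=3
A[mid]=7>5: swap A[3],A[3]; hi=2 → 5 5 5 7 7 7 8 8 9 7 8
end: lo=0, hi=2; A = 5 5 5 7 7 7 8 8 9 7 8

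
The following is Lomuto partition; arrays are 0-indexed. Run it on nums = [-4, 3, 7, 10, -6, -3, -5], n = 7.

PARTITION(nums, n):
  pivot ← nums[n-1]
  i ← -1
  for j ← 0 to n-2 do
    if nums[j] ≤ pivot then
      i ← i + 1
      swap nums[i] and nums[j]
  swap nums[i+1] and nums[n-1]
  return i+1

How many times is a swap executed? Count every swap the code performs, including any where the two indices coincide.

pivot=-5, i=-1
j=0: -4>-5, skip
j=1: 3>-5, skip
j=2: 7>-5, skip
j=3: 10>-5, skip
j=4: -6≤-5, i=0, swap(0,4) ⇒ [-6, 3, 7, 10, -4, -3, -5]
j=5: -3>-5, skip
swap(1,6) ⇒ [-6, -5, 7, 10, -4, -3, 3]; return 1

2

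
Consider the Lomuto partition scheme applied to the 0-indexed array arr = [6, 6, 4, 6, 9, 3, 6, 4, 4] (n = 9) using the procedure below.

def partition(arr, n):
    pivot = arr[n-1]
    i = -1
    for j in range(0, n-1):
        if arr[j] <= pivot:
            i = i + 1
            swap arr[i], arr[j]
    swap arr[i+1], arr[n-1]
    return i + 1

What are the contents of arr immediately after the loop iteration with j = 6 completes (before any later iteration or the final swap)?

[4, 3, 6, 6, 9, 6, 6, 4, 4]

pivot = arr[8] = 4; i = -1
j=0: arr[0]=6 > 4 → no swap
j=1: arr[1]=6 > 4 → no swap
j=2: arr[2]=4 ≤ 4 → i=0, swap arr[0],arr[2] → [4, 6, 6, 6, 9, 3, 6, 4, 4]
j=3: arr[3]=6 > 4 → no swap
j=4: arr[4]=9 > 4 → no swap
j=5: arr[5]=3 ≤ 4 → i=1, swap arr[1],arr[5] → [4, 3, 6, 6, 9, 6, 6, 4, 4]
j=6: arr[6]=6 > 4 → no swap
(after j=6) arr = [4, 3, 6, 6, 9, 6, 6, 4, 4]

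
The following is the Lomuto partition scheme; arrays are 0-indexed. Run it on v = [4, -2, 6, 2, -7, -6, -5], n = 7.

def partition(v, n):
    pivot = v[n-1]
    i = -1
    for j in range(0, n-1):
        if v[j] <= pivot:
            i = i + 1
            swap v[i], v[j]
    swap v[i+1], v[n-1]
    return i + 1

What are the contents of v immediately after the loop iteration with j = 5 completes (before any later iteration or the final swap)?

[-7, -6, 6, 2, 4, -2, -5]

pivot=-5, i=-1
j=0: 4>-5, skip
j=1: -2>-5, skip
j=2: 6>-5, skip
j=3: 2>-5, skip
j=4: -7≤-5, i=0, swap(0,4) ⇒ [-7, -2, 6, 2, 4, -6, -5]
j=5: -6≤-5, i=1, swap(1,5) ⇒ [-7, -6, 6, 2, 4, -2, -5]
(after j=5) v = [-7, -6, 6, 2, 4, -2, -5]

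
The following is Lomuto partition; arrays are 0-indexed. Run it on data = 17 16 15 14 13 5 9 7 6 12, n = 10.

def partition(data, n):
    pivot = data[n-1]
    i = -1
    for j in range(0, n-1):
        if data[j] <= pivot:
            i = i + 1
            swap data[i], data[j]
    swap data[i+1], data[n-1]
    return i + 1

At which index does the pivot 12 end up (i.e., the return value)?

pivot = data[9] = 12; i = -1
j=0: data[0]=17 > 12 → no swap
j=1: data[1]=16 > 12 → no swap
j=2: data[2]=15 > 12 → no swap
j=3: data[3]=14 > 12 → no swap
j=4: data[4]=13 > 12 → no swap
j=5: data[5]=5 ≤ 12 → i=0, swap data[0],data[5] → 5 16 15 14 13 17 9 7 6 12
j=6: data[6]=9 ≤ 12 → i=1, swap data[1],data[6] → 5 9 15 14 13 17 16 7 6 12
j=7: data[7]=7 ≤ 12 → i=2, swap data[2],data[7] → 5 9 7 14 13 17 16 15 6 12
j=8: data[8]=6 ≤ 12 → i=3, swap data[3],data[8] → 5 9 7 6 13 17 16 15 14 12
final swap data[4],data[9] → 5 9 7 6 12 17 16 15 14 13; return 4

4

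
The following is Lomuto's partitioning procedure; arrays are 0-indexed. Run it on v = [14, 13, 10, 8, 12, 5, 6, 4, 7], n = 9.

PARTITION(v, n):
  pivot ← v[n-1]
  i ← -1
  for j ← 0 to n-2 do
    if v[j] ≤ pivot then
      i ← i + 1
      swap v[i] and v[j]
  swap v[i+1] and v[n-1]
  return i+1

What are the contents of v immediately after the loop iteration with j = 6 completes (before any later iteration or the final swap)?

pivot=7, i=-1
j=0: 14>7, skip
j=1: 13>7, skip
j=2: 10>7, skip
j=3: 8>7, skip
j=4: 12>7, skip
j=5: 5≤7, i=0, swap(0,5) ⇒ [5, 13, 10, 8, 12, 14, 6, 4, 7]
j=6: 6≤7, i=1, swap(1,6) ⇒ [5, 6, 10, 8, 12, 14, 13, 4, 7]
(after j=6) v = [5, 6, 10, 8, 12, 14, 13, 4, 7]

[5, 6, 10, 8, 12, 14, 13, 4, 7]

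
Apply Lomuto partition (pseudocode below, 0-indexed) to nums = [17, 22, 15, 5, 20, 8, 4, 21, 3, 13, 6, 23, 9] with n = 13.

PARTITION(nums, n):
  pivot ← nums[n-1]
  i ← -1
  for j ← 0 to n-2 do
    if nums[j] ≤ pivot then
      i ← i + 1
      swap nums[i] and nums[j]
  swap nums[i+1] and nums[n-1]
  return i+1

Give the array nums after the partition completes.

[5, 8, 4, 3, 6, 9, 15, 21, 17, 13, 20, 23, 22]

pivot=9, i=-1
j=0: 17>9, skip
j=1: 22>9, skip
j=2: 15>9, skip
j=3: 5≤9, i=0, swap(0,3) ⇒ [5, 22, 15, 17, 20, 8, 4, 21, 3, 13, 6, 23, 9]
j=4: 20>9, skip
j=5: 8≤9, i=1, swap(1,5) ⇒ [5, 8, 15, 17, 20, 22, 4, 21, 3, 13, 6, 23, 9]
j=6: 4≤9, i=2, swap(2,6) ⇒ [5, 8, 4, 17, 20, 22, 15, 21, 3, 13, 6, 23, 9]
j=7: 21>9, skip
j=8: 3≤9, i=3, swap(3,8) ⇒ [5, 8, 4, 3, 20, 22, 15, 21, 17, 13, 6, 23, 9]
j=9: 13>9, skip
j=10: 6≤9, i=4, swap(4,10) ⇒ [5, 8, 4, 3, 6, 22, 15, 21, 17, 13, 20, 23, 9]
j=11: 23>9, skip
swap(5,12) ⇒ [5, 8, 4, 3, 6, 9, 15, 21, 17, 13, 20, 23, 22]; return 5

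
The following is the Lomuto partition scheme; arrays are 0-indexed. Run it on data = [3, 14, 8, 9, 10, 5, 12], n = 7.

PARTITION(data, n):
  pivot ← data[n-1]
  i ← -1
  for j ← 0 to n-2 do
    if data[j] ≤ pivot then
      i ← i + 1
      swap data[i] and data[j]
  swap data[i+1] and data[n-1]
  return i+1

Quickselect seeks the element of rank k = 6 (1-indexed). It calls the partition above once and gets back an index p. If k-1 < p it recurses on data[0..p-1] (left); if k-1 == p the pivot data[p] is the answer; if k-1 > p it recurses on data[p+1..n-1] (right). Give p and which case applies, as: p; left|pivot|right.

5; pivot

pivot = data[6] = 12; i = -1
j=0: data[0]=3 ≤ 12 → i=0, swap data[0],data[0] (no change) → [3, 14, 8, 9, 10, 5, 12]
j=1: data[1]=14 > 12 → no swap
j=2: data[2]=8 ≤ 12 → i=1, swap data[1],data[2] → [3, 8, 14, 9, 10, 5, 12]
j=3: data[3]=9 ≤ 12 → i=2, swap data[2],data[3] → [3, 8, 9, 14, 10, 5, 12]
j=4: data[4]=10 ≤ 12 → i=3, swap data[3],data[4] → [3, 8, 9, 10, 14, 5, 12]
j=5: data[5]=5 ≤ 12 → i=4, swap data[4],data[5] → [3, 8, 9, 10, 5, 14, 12]
final swap data[5],data[6] → [3, 8, 9, 10, 5, 12, 14]; return 5
p = 5; k-1 = 5 == 5 ⇒ pivot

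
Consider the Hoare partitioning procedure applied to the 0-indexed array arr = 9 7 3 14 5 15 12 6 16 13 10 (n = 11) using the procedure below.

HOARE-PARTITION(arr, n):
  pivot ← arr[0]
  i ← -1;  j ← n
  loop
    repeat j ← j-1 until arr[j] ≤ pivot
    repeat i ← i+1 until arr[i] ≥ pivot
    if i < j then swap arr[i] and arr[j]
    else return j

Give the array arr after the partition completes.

pivot = arr[0] = 9; i = -1, j = 11
j→7 (arr[7]=6≤9), i→0 (arr[0]=9≥9); i<j, swap → 6 7 3 14 5 15 12 9 16 13 10
j→4 (arr[4]=5≤9), i→3 (arr[3]=14≥9); i<j, swap → 6 7 3 5 14 15 12 9 16 13 10
j→3, i→4; i≥j, return j=3. arr = 6 7 3 5 14 15 12 9 16 13 10

6 7 3 5 14 15 12 9 16 13 10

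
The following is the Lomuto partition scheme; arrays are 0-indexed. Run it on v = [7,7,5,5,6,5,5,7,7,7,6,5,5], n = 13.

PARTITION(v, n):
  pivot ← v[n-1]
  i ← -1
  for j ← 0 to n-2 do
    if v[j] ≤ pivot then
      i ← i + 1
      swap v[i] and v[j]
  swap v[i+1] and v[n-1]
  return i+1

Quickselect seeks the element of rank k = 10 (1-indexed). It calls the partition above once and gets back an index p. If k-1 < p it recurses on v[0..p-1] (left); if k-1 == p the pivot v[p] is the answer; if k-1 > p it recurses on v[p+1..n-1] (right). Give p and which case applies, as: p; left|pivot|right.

5; right

pivot=5, i=-1
j=0: 7>5, skip
j=1: 7>5, skip
j=2: 5≤5, i=0, swap(0,2) ⇒ [5,7,7,5,6,5,5,7,7,7,6,5,5]
j=3: 5≤5, i=1, swap(1,3) ⇒ [5,5,7,7,6,5,5,7,7,7,6,5,5]
j=4: 6>5, skip
j=5: 5≤5, i=2, swap(2,5) ⇒ [5,5,5,7,6,7,5,7,7,7,6,5,5]
j=6: 5≤5, i=3, swap(3,6) ⇒ [5,5,5,5,6,7,7,7,7,7,6,5,5]
j=7: 7>5, skip
j=8: 7>5, skip
j=9: 7>5, skip
j=10: 6>5, skip
j=11: 5≤5, i=4, swap(4,11) ⇒ [5,5,5,5,5,7,7,7,7,7,6,6,5]
swap(5,12) ⇒ [5,5,5,5,5,5,7,7,7,7,6,6,7]; return 5
p = 5; k-1 = 9 > 5 ⇒ right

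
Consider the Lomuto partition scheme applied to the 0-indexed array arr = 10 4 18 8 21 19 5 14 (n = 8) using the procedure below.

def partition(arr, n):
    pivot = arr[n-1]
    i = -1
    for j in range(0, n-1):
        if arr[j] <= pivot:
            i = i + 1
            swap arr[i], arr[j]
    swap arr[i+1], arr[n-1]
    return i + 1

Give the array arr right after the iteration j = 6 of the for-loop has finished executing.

10 4 8 5 21 19 18 14

pivot=14, i=-1
j=0: 10≤14, i=0, swap(0,0) ⇒ 10 4 18 8 21 19 5 14
j=1: 4≤14, i=1, swap(1,1) ⇒ 10 4 18 8 21 19 5 14
j=2: 18>14, skip
j=3: 8≤14, i=2, swap(2,3) ⇒ 10 4 8 18 21 19 5 14
j=4: 21>14, skip
j=5: 19>14, skip
j=6: 5≤14, i=3, swap(3,6) ⇒ 10 4 8 5 21 19 18 14
(after j=6) arr = 10 4 8 5 21 19 18 14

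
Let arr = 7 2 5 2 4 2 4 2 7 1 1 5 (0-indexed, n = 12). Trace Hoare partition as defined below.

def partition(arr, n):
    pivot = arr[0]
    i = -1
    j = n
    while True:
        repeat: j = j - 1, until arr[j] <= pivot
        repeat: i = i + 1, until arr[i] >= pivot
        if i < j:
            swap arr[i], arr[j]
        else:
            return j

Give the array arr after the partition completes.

5 2 5 2 4 2 4 2 1 1 7 7

pivot=7
j stops at 11 (5), i stops at 0 (7); swap ⇒ 5 2 5 2 4 2 4 2 7 1 1 7
j stops at 10 (1), i stops at 8 (7); swap ⇒ 5 2 5 2 4 2 4 2 1 1 7 7
j stops at 9, i stops at 10; i≥j ⇒ return 9. arr=5 2 5 2 4 2 4 2 1 1 7 7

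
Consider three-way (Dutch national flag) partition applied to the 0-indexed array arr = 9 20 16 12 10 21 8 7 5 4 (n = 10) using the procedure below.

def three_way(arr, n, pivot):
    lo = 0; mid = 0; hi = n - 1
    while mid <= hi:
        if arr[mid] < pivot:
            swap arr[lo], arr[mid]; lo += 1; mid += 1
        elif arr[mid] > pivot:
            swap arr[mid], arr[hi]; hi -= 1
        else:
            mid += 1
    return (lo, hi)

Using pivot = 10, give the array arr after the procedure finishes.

pivot = 10; lo=0, mid=0, hi=9
arr[mid]=9<10: swap arr[0],arr[0]; lo=1,mid=1 → 9 20 16 12 10 21 8 7 5 4
arr[mid]=20>10: swap arr[1],arr[9]; hi=8 → 9 4 16 12 10 21 8 7 5 20
arr[mid]=4<10: swap arr[1],arr[1]; lo=2,mid=2 → 9 4 16 12 10 21 8 7 5 20
arr[mid]=16>10: swap arr[2],arr[8]; hi=7 → 9 4 5 12 10 21 8 7 16 20
arr[mid]=5<10: swap arr[2],arr[2]; lo=3,mid=3 → 9 4 5 12 10 21 8 7 16 20
arr[mid]=12>10: swap arr[3],arr[7]; hi=6 → 9 4 5 7 10 21 8 12 16 20
arr[mid]=7<10: swap arr[3],arr[3]; lo=4,mid=4 → 9 4 5 7 10 21 8 12 16 20
arr[mid]=10=10: mid=5
arr[mid]=21>10: swap arr[5],arr[6]; hi=5 → 9 4 5 7 10 8 21 12 16 20
arr[mid]=8<10: swap arr[4],arr[5]; lo=5,mid=6 → 9 4 5 7 8 10 21 12 16 20
end: lo=5, hi=5; arr = 9 4 5 7 8 10 21 12 16 20

9 4 5 7 8 10 21 12 16 20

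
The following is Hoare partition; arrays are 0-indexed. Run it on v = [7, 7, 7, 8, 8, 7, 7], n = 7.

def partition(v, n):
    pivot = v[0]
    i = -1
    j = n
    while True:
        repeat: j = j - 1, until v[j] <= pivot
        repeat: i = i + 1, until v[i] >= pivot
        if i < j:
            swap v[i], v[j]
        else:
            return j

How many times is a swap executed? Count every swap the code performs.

pivot = v[0] = 7; i = -1, j = 7
j→6 (v[6]=7≤7), i→0 (v[0]=7≥7); i<j, swap → [7, 7, 7, 8, 8, 7, 7]
j→5 (v[5]=7≤7), i→1 (v[1]=7≥7); i<j, swap → [7, 7, 7, 8, 8, 7, 7]
j→2, i→2; i≥j, return j=2. v = [7, 7, 7, 8, 8, 7, 7]

2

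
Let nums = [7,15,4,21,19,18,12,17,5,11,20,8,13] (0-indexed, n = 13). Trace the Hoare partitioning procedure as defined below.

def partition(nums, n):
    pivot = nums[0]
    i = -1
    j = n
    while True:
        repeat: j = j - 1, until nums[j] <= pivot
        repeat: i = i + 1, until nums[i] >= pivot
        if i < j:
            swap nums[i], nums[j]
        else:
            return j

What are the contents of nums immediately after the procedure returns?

pivot=7
j stops at 8 (5), i stops at 0 (7); swap ⇒ [5,15,4,21,19,18,12,17,7,11,20,8,13]
j stops at 2 (4), i stops at 1 (15); swap ⇒ [5,4,15,21,19,18,12,17,7,11,20,8,13]
j stops at 1, i stops at 2; i≥j ⇒ return 1. nums=[5,4,15,21,19,18,12,17,7,11,20,8,13]

[5,4,15,21,19,18,12,17,7,11,20,8,13]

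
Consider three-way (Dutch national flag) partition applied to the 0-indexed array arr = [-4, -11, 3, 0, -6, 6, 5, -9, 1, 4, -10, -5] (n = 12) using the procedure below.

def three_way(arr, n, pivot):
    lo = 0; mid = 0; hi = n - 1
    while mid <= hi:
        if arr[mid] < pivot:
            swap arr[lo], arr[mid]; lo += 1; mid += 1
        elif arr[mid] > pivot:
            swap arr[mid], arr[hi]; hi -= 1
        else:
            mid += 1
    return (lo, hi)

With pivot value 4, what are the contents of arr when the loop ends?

[-4, -11, 3, 0, -6, -5, -10, -9, 1, 4, 5, 6]

pivot = 4; lo=0, mid=0, hi=11
arr[mid]=-4<4: swap arr[0],arr[0]; lo=1,mid=1 → [-4, -11, 3, 0, -6, 6, 5, -9, 1, 4, -10, -5]
arr[mid]=-11<4: swap arr[1],arr[1]; lo=2,mid=2 → [-4, -11, 3, 0, -6, 6, 5, -9, 1, 4, -10, -5]
arr[mid]=3<4: swap arr[2],arr[2]; lo=3,mid=3 → [-4, -11, 3, 0, -6, 6, 5, -9, 1, 4, -10, -5]
arr[mid]=0<4: swap arr[3],arr[3]; lo=4,mid=4 → [-4, -11, 3, 0, -6, 6, 5, -9, 1, 4, -10, -5]
arr[mid]=-6<4: swap arr[4],arr[4]; lo=5,mid=5 → [-4, -11, 3, 0, -6, 6, 5, -9, 1, 4, -10, -5]
arr[mid]=6>4: swap arr[5],arr[11]; hi=10 → [-4, -11, 3, 0, -6, -5, 5, -9, 1, 4, -10, 6]
arr[mid]=-5<4: swap arr[5],arr[5]; lo=6,mid=6 → [-4, -11, 3, 0, -6, -5, 5, -9, 1, 4, -10, 6]
arr[mid]=5>4: swap arr[6],arr[10]; hi=9 → [-4, -11, 3, 0, -6, -5, -10, -9, 1, 4, 5, 6]
arr[mid]=-10<4: swap arr[6],arr[6]; lo=7,mid=7 → [-4, -11, 3, 0, -6, -5, -10, -9, 1, 4, 5, 6]
arr[mid]=-9<4: swap arr[7],arr[7]; lo=8,mid=8 → [-4, -11, 3, 0, -6, -5, -10, -9, 1, 4, 5, 6]
arr[mid]=1<4: swap arr[8],arr[8]; lo=9,mid=9 → [-4, -11, 3, 0, -6, -5, -10, -9, 1, 4, 5, 6]
arr[mid]=4=4: mid=10
end: lo=9, hi=9; arr = [-4, -11, 3, 0, -6, -5, -10, -9, 1, 4, 5, 6]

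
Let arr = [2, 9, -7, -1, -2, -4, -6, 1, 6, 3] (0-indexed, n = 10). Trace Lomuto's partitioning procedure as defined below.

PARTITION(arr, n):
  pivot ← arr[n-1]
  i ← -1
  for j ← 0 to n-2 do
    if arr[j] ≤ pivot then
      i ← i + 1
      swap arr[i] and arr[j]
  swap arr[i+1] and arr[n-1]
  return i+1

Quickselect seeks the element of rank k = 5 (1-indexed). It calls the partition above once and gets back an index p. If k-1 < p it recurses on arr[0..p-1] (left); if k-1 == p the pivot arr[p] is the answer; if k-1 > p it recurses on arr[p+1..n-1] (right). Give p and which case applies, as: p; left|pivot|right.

7; left

pivot=3, i=-1
j=0: 2≤3, i=0, swap(0,0) ⇒ [2, 9, -7, -1, -2, -4, -6, 1, 6, 3]
j=1: 9>3, skip
j=2: -7≤3, i=1, swap(1,2) ⇒ [2, -7, 9, -1, -2, -4, -6, 1, 6, 3]
j=3: -1≤3, i=2, swap(2,3) ⇒ [2, -7, -1, 9, -2, -4, -6, 1, 6, 3]
j=4: -2≤3, i=3, swap(3,4) ⇒ [2, -7, -1, -2, 9, -4, -6, 1, 6, 3]
j=5: -4≤3, i=4, swap(4,5) ⇒ [2, -7, -1, -2, -4, 9, -6, 1, 6, 3]
j=6: -6≤3, i=5, swap(5,6) ⇒ [2, -7, -1, -2, -4, -6, 9, 1, 6, 3]
j=7: 1≤3, i=6, swap(6,7) ⇒ [2, -7, -1, -2, -4, -6, 1, 9, 6, 3]
j=8: 6>3, skip
swap(7,9) ⇒ [2, -7, -1, -2, -4, -6, 1, 3, 6, 9]; return 7
p = 7; k-1 = 4 < 7 ⇒ left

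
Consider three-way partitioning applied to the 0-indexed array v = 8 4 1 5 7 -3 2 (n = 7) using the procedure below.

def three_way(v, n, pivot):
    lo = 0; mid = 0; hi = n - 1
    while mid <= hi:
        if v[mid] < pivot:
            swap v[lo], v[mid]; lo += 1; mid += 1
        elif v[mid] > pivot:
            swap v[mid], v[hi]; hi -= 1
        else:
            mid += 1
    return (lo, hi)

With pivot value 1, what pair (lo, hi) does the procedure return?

(1, 1)

pivot = 1; lo=0, mid=0, hi=6
v[mid]=8>1: swap v[0],v[6]; hi=5 → 2 4 1 5 7 -3 8
v[mid]=2>1: swap v[0],v[5]; hi=4 → -3 4 1 5 7 2 8
v[mid]=-3<1: swap v[0],v[0]; lo=1,mid=1 → -3 4 1 5 7 2 8
v[mid]=4>1: swap v[1],v[4]; hi=3 → -3 7 1 5 4 2 8
v[mid]=7>1: swap v[1],v[3]; hi=2 → -3 5 1 7 4 2 8
v[mid]=5>1: swap v[1],v[2]; hi=1 → -3 1 5 7 4 2 8
v[mid]=1=1: mid=2
end: lo=1, hi=1; v = -3 1 5 7 4 2 8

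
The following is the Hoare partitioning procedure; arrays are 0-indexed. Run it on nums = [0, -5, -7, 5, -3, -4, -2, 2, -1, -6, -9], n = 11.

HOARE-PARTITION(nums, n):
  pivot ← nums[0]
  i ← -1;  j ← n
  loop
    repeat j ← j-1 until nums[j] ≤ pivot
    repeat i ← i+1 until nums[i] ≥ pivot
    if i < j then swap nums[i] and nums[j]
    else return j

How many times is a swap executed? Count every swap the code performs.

pivot=0
j stops at 10 (-9), i stops at 0 (0); swap ⇒ [-9, -5, -7, 5, -3, -4, -2, 2, -1, -6, 0]
j stops at 9 (-6), i stops at 3 (5); swap ⇒ [-9, -5, -7, -6, -3, -4, -2, 2, -1, 5, 0]
j stops at 8 (-1), i stops at 7 (2); swap ⇒ [-9, -5, -7, -6, -3, -4, -2, -1, 2, 5, 0]
j stops at 7, i stops at 8; i≥j ⇒ return 7. nums=[-9, -5, -7, -6, -3, -4, -2, -1, 2, 5, 0]

3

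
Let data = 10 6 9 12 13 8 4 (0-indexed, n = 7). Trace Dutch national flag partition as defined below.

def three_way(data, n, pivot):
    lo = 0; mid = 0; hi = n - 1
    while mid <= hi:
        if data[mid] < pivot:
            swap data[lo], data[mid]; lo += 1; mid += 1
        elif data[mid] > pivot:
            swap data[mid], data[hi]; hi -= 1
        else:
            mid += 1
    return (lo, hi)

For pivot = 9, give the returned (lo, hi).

lo=0 mid=0 hi=6
10>9: swap(0,6), hi=5 ⇒ 4 6 9 12 13 8 10
4<9: swap(0,0), lo=1 mid=1 ⇒ 4 6 9 12 13 8 10
6<9: swap(1,1), lo=2 mid=2 ⇒ 4 6 9 12 13 8 10
9=9: mid=3
12>9: swap(3,5), hi=4 ⇒ 4 6 9 8 13 12 10
8<9: swap(2,3), lo=3 mid=4 ⇒ 4 6 8 9 13 12 10
13>9: swap(4,4), hi=3 ⇒ 4 6 8 9 13 12 10
done. lo=3 hi=3; data=4 6 8 9 13 12 10

(3, 3)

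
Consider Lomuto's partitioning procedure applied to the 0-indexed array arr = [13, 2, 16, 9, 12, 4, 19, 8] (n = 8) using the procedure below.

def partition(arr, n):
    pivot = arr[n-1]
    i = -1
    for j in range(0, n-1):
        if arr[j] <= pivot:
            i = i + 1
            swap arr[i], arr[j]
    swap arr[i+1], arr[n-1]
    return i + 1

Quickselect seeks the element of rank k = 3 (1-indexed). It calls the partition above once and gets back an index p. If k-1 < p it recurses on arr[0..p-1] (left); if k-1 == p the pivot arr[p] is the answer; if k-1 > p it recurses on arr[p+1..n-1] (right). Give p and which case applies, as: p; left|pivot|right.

2; pivot

pivot = arr[7] = 8; i = -1
j=0: arr[0]=13 > 8 → no swap
j=1: arr[1]=2 ≤ 8 → i=0, swap arr[0],arr[1] → [2, 13, 16, 9, 12, 4, 19, 8]
j=2: arr[2]=16 > 8 → no swap
j=3: arr[3]=9 > 8 → no swap
j=4: arr[4]=12 > 8 → no swap
j=5: arr[5]=4 ≤ 8 → i=1, swap arr[1],arr[5] → [2, 4, 16, 9, 12, 13, 19, 8]
j=6: arr[6]=19 > 8 → no swap
final swap arr[2],arr[7] → [2, 4, 8, 9, 12, 13, 19, 16]; return 2
p = 2; k-1 = 2 == 2 ⇒ pivot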